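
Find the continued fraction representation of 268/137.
[1; 1, 21, 1, 5]

Euclidean algorithm steps:
268 = 1 × 137 + 131
137 = 1 × 131 + 6
131 = 21 × 6 + 5
6 = 1 × 5 + 1
5 = 5 × 1 + 0
Continued fraction: [1; 1, 21, 1, 5]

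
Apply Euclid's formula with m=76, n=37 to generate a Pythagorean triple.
(4407, 5624, 7145)

Euclid's formula: a = m² - n², b = 2mn, c = m² + n²
m = 76, n = 37
a = 76² - 37² = 5776 - 1369 = 4407
b = 2 × 76 × 37 = 5624
c = 76² + 37² = 5776 + 1369 = 7145
Verification: 4407² + 5624² = 19421649 + 31629376 = 51051025 = 7145² ✓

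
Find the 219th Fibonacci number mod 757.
414

Matrix identity: Q^n = [[F_(n+1), F_n], [F_n, F_(n-1)]] with Q = [[1,1],[1,0]].
n = 219 = 11011011₂. Square-and-multiply, entries mod 757:
Q^1 = [[1,1],[1,0]]
Q^3 = (Q^1)²·Q = [[3,2],[2,1]]
Q^6 = (Q^3)² = [[13,8],[8,5]]
Q^13 = (Q^6)²·Q = [[377,233],[233,144]]
Q^27 = (Q^13)²·Q = [[628,355],[355,273]]
Q^54 = (Q^27)² = [[350,401],[401,706]]
Q^109 = (Q^54)²·Q = [[476,183],[183,293]]
Q^219 = (Q^109)²·Q = [[339,414],[414,682]]
F_219 mod 757 = Q^219[0][1] = 414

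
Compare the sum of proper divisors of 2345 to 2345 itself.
deficient

Proper divisors of 2345: sum = 1 + 5 + 7 + 35 + 67 + 335 + 469 = 919
Since 919 < 2345, 2345 is deficient.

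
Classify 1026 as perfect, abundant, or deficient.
abundant

Proper divisors of 1026: sum = 1 + 2 + 3 + 6 + 9 + 18 + 19 + 27 + 38 + 54 + 57 + 114 + 171 + 342 + 513 = 1374
Since 1374 > 1026, 1026 is abundant.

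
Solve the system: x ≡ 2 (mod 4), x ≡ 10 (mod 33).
10

Using Chinese Remainder Theorem:
M = 4 × 33 = 132
M1 = 33, M2 = 4
y1 = 33^(-1) mod 4 = 1
y2 = 4^(-1) mod 33 = 25
x = (2×33×1 + 10×4×25) mod 132 = 10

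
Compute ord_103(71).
102

103 is prime, so ord(71) divides φ(103) = 102.
Divisors of 102: 1, 2, 3, 6, 17, 34, 51, 102.
Repeated squaring: 71^1 ≡ 71, 71^2 ≡ 97, 71^4 ≡ 36, 71^8 ≡ 60, 71^16 ≡ 98, 71^32 ≡ 25, 71^64 ≡ 7 (mod 103).
Test 71^d mod 103 for each divisor d in increasing order:
71^1 ≡ 71
71^2 ≡ 97
71^3 = 71^2·71^1 ≡ 89
71^6 = 71^4·71^2 ≡ 93
71^17 = 71^16·71^1 ≡ 57
71^34 = 71^32·71^2 ≡ 56
71^51 = 71^32·71^16·71^2·71^1 ≡ 102
71^102 = 71^64·71^32·71^4·71^2 ≡ 1  ← first divisor giving 1
The order is 102.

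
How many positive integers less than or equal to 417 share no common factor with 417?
276

417 = 3 × 139
φ(n) = n × ∏(1 - 1/p) for each prime p dividing n
φ(417) = 417 × (1 - 1/3) × (1 - 1/139) = 276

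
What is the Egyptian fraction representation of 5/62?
1/13 + 1/269 + 1/216814

Greedy algorithm:
5/62: ceiling(62/5) = 13, use 1/13
3/806: ceiling(806/3) = 269, use 1/269
1/216814: ceiling(216814/1) = 216814, use 1/216814
Result: 5/62 = 1/13 + 1/269 + 1/216814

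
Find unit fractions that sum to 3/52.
1/18 + 1/468

Greedy algorithm:
3/52: ceiling(52/3) = 18, use 1/18
1/468: ceiling(468/1) = 468, use 1/468
Result: 3/52 = 1/18 + 1/468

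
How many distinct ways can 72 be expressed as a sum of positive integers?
5392783

p(n) counts ways to write n as a sum of positive integers (order ignored).
Euler's pentagonal recurrence: p(k) = p(k-1) + p(k-2) - p(k-5) - p(k-7) + p(k-12) + p(k-15) - ... (offsets j(3j∓1)/2, signs ++--, p(0)=1, p(<0)=0).
DP table for k = 0..71: p(0)=1, p(1)=1, p(2)=2, p(3)=3, p(4)=5, p(5)=7, p(6)=11, p(7)=15, p(8)=22, p(9)=30, p(10)=42, p(11)=56, p(12)=77, p(13)=101, p(14)=135, p(15)=176, p(16)=231, p(17)=297, p(18)=385, p(19)=490, p(20)=627, p(21)=792, p(22)=1002, p(23)=1255, p(24)=1575, p(25)=1958, p(26)=2436, p(27)=3010, p(28)=3718, p(29)=4565, p(30)=5604, p(31)=6842, p(32)=8349, p(33)=10143, p(34)=12310, p(35)=14883, p(36)=17977, p(37)=21637, p(38)=26015, p(39)=31185, p(40)=37338, p(41)=44583, p(42)=53174, p(43)=63261, p(44)=75175, p(45)=89134, p(46)=105558, p(47)=124754, p(48)=147273, p(49)=173525, p(50)=204226, p(51)=239943, p(52)=281589, p(53)=329931, p(54)=386155, p(55)=451276, p(56)=526823, p(57)=614154, p(58)=715220, p(59)=831820, p(60)=966467, p(61)=1121505, p(62)=1300156, p(63)=1505499, p(64)=1741630, p(65)=2012558, p(66)=2323520, p(67)=2679689, p(68)=3087735, p(69)=3554345, p(70)=4087968, p(71)=4697205.
Final step: p(72) = p(71) + p(70) - p(67) - p(65) + p(60) + p(57) - p(50) - p(46) + p(37) + p(32) - p(21) - p(15) + p(2)
= 4697205 + 4087968 - 2679689 - 2012558 + 966467 + 614154 - 204226 - 105558 + 21637 + 8349 - 792 - 176 + 2
= 5392783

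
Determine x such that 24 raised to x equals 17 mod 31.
19

Baby-step giant-step with step n = ⌈√31⌉ = 6.
Baby steps 24^j mod 31 (j:value) for j=0..5: 0:1, 1:24, 2:18, 3:29, 4:14, 5:26.
Giant-step multiplier: 24^(-6) ≡ 24^(30-6) = 24^24 ≡ 8 (mod 31).
Giant steps γ_i = 17·8^i mod 31: γ_0=17, γ_1=12, γ_2=3, γ_3=24 (in table at j=1).
x = i·n + j = 3·6 + 1 = 19.
Check: 24^19 ≡ 17 (mod 31).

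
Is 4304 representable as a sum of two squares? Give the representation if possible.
40² + 52² (a=40, b=52)

Factorization: 4304 = 2^4 × 269
By Fermat: n is sum of two squares iff every prime p ≡ 3 (mod 4) appears to even power.
All primes ≡ 3 (mod 4) appear to even power.
Search a = 0, 1, 2, … for 4304 - a² a perfect square: first hit at a = 40: 4304 - 1600 = 2704 = 52².
4304 = 40² + 52² = 1600 + 2704 ✓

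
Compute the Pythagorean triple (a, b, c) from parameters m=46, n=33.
(1027, 3036, 3205)

Euclid's formula: a = m² - n², b = 2mn, c = m² + n²
m = 46, n = 33
a = 46² - 33² = 2116 - 1089 = 1027
b = 2 × 46 × 33 = 3036
c = 46² + 33² = 2116 + 1089 = 3205
Verification: 1027² + 3036² = 1054729 + 9217296 = 10272025 = 3205² ✓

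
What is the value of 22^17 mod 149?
86

Repeated squaring. Binary of 17 = 10001.
22^1 ≡ 22 (mod 149); 22^2 ≡ 37 (mod 149); 22^4 ≡ 28 (mod 149); 22^8 ≡ 39 (mod 149); 22^16 ≡ 31 (mod 149)
22^17 = 22^1 × 22^16 ≡ 86 (mod 149)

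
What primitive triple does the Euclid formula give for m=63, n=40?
(2369, 5040, 5569)

Euclid's formula: a = m² - n², b = 2mn, c = m² + n²
m = 63, n = 40
a = 63² - 40² = 3969 - 1600 = 2369
b = 2 × 63 × 40 = 5040
c = 63² + 40² = 3969 + 1600 = 5569
Verification: 2369² + 5040² = 5612161 + 25401600 = 31013761 = 5569² ✓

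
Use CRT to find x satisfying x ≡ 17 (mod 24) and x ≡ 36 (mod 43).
1025

Using Chinese Remainder Theorem:
M = 24 × 43 = 1032
M1 = 43, M2 = 24
y1 = 43^(-1) mod 24 = 19
y2 = 24^(-1) mod 43 = 9
x = (17×43×19 + 36×24×9) mod 1032 = 1025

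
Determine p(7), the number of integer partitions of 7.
15

p(n) counts ways to write n as a sum of positive integers (order ignored).
Examples: 7; 6 + 1; 5 + 2; 5 + 1 + 1; 4 + 3; ... (15 total)
p(7) = 15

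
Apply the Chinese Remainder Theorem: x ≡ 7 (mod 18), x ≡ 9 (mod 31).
133

Using Chinese Remainder Theorem:
M = 18 × 31 = 558
M1 = 31, M2 = 18
y1 = 31^(-1) mod 18 = 7
y2 = 18^(-1) mod 31 = 19
x = (7×31×7 + 9×18×19) mod 558 = 133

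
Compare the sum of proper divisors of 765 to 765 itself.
deficient

Proper divisors of 765: sum = 1 + 3 + 5 + 9 + 15 + 17 + 45 + 51 + 85 + 153 + 255 = 639
Since 639 < 765, 765 is deficient.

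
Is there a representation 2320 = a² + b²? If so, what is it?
4² + 48² (a=4, b=48)

Factorization: 2320 = 2^4 × 5 × 29
By Fermat: n is sum of two squares iff every prime p ≡ 3 (mod 4) appears to even power.
All primes ≡ 3 (mod 4) appear to even power.
Search a = 0, 1, 2, … for 2320 - a² a perfect square: first hit at a = 4: 2320 - 16 = 2304 = 48².
2320 = 4² + 48² = 16 + 2304 ✓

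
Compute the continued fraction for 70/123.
[0; 1, 1, 3, 8, 2]

Euclidean algorithm steps:
70 = 0 × 123 + 70
123 = 1 × 70 + 53
70 = 1 × 53 + 17
53 = 3 × 17 + 2
17 = 8 × 2 + 1
2 = 2 × 1 + 0
Continued fraction: [0; 1, 1, 3, 8, 2]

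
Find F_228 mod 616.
472

Matrix identity: Q^n = [[F_(n+1), F_n], [F_n, F_(n-1)]] with Q = [[1,1],[1,0]].
n = 228 = 11100100₂. Square-and-multiply, entries mod 616:
Q^1 = [[1,1],[1,0]]
Q^3 = (Q^1)²·Q = [[3,2],[2,1]]
Q^7 = (Q^3)²·Q = [[21,13],[13,8]]
Q^14 = (Q^7)² = [[610,377],[377,233]]
Q^28 = (Q^14)² = [[485,571],[571,530]]
Q^57 = (Q^28)²·Q = [[615,90],[90,525]]
Q^114 = (Q^57)² = [[93,344],[344,365]]
Q^228 = (Q^114)² = [[89,472],[472,233]]
F_228 mod 616 = Q^228[0][1] = 472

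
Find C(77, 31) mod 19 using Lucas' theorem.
0

Using Lucas' theorem:
Write n=77 and k=31 in base 19:
n in base 19: [4, 1]
k in base 19: [1, 12]
C(77,31) mod 19 = ∏ C(n_i, k_i) mod 19
Digit binomials (mod 19): C(4,1) = 4; C(1,12) = 0 (k_i > n_i)
Product: 4 × 0 = 0 ≡ 0 (mod 19)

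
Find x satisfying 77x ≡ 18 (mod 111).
x ≡ 6 (mod 111)

gcd(77, 111) = 1, which divides 18, so solutions exist.
Find 77^(-1) mod 111 by the extended Euclidean algorithm:
111 = 1 × 77 + 34  ⟹  34 = (1)·111 + (-1)·77
77 = 2 × 34 + 9  ⟹  9 = (-2)·111 + (3)·77
34 = 3 × 9 + 7  ⟹  7 = (7)·111 + (-10)·77
9 = 1 × 7 + 2  ⟹  2 = (-9)·111 + (13)·77
7 = 3 × 2 + 1  ⟹  1 = (34)·111 + (-49)·77
So (-49)·77 ≡ 1 (mod 111), i.e. 77^(-1) ≡ -49 ≡ 62 (mod 111).
x ≡ 62 × 18 = 1116 ≡ 6 (mod 111).
Check: 77 × 6 = 462 ≡ 18 (mod 111).
Unique solution: x ≡ 6 (mod 111)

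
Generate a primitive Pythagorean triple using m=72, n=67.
(695, 9648, 9673)

Euclid's formula: a = m² - n², b = 2mn, c = m² + n²
m = 72, n = 67
a = 72² - 67² = 5184 - 4489 = 695
b = 2 × 72 × 67 = 9648
c = 72² + 67² = 5184 + 4489 = 9673
Verification: 695² + 9648² = 483025 + 93083904 = 93566929 = 9673² ✓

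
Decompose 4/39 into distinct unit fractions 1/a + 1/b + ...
1/10 + 1/390

Greedy algorithm:
4/39: ceiling(39/4) = 10, use 1/10
1/390: ceiling(390/1) = 390, use 1/390
Result: 4/39 = 1/10 + 1/390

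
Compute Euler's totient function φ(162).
54

162 = 2 × 3^4
φ(n) = n × ∏(1 - 1/p) for each prime p dividing n
φ(162) = 162 × (1 - 1/2) × (1 - 1/3) = 54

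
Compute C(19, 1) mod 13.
6

Using Lucas' theorem:
Write n=19 and k=1 in base 13:
n in base 13: [1, 6]
k in base 13: [0, 1]
C(19,1) mod 13 = ∏ C(n_i, k_i) mod 13
Digit binomials (mod 13): C(1,0) = 1; C(6,1) = 6
Product: 1 × 6 = 6 ≡ 6 (mod 13)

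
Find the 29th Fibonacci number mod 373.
235

Matrix identity: Q^n = [[F_(n+1), F_n], [F_n, F_(n-1)]] with Q = [[1,1],[1,0]].
n = 29 = 11101₂. Square-and-multiply, entries mod 373:
Q^1 = [[1,1],[1,0]]
Q^3 = (Q^1)²·Q = [[3,2],[2,1]]
Q^7 = (Q^3)²·Q = [[21,13],[13,8]]
Q^14 = (Q^7)² = [[237,4],[4,233]]
Q^29 = (Q^14)²·Q = [[250,235],[235,15]]
F_29 mod 373 = Q^29[0][1] = 235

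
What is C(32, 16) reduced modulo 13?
1

Using Lucas' theorem:
Write n=32 and k=16 in base 13:
n in base 13: [2, 6]
k in base 13: [1, 3]
C(32,16) mod 13 = ∏ C(n_i, k_i) mod 13
Digit binomials (mod 13): C(2,1) = 2; C(6,3) = 20 ≡ 7
Product: 2 × 7 = 14 ≡ 1 (mod 13)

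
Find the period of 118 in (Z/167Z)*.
166

167 is prime, so ord(118) divides φ(167) = 166.
Divisors of 166: 1, 2, 83, 166.
Repeated squaring: 118^1 ≡ 118, 118^2 ≡ 63, 118^4 ≡ 128, 118^8 ≡ 18, 118^16 ≡ 157, 118^32 ≡ 100, 118^64 ≡ 147, 118^128 ≡ 66 (mod 167).
Test 118^d mod 167 for each divisor d in increasing order:
118^1 ≡ 118
118^2 ≡ 63
118^83 = 118^64·118^16·118^2·118^1 ≡ 166
118^166 = 118^128·118^32·118^4·118^2 ≡ 1  ← first divisor giving 1
The order is 166.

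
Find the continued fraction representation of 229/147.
[1; 1, 1, 3, 1, 4, 1, 2]

Euclidean algorithm steps:
229 = 1 × 147 + 82
147 = 1 × 82 + 65
82 = 1 × 65 + 17
65 = 3 × 17 + 14
17 = 1 × 14 + 3
14 = 4 × 3 + 2
3 = 1 × 2 + 1
2 = 2 × 1 + 0
Continued fraction: [1; 1, 1, 3, 1, 4, 1, 2]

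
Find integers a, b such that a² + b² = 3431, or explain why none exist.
Not possible

Factorization: 3431 = 47 × 73
By Fermat: n is sum of two squares iff every prime p ≡ 3 (mod 4) appears to even power.
Prime(s) ≡ 3 (mod 4) with odd exponent: [(47, 1)]
Therefore 3431 cannot be expressed as a² + b².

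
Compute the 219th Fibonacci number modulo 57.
2

Matrix identity: Q^n = [[F_(n+1), F_n], [F_n, F_(n-1)]] with Q = [[1,1],[1,0]].
n = 219 = 11011011₂. Square-and-multiply, entries mod 57:
Q^1 = [[1,1],[1,0]]
Q^3 = (Q^1)²·Q = [[3,2],[2,1]]
Q^6 = (Q^3)² = [[13,8],[8,5]]
Q^13 = (Q^6)²·Q = [[35,5],[5,30]]
Q^27 = (Q^13)²·Q = [[36,53],[53,40]]
Q^54 = (Q^27)² = [[1,38],[38,20]]
Q^109 = (Q^54)²·Q = [[20,20],[20,0]]
Q^219 = (Q^109)²·Q = [[3,2],[2,1]]
F_219 mod 57 = Q^219[0][1] = 2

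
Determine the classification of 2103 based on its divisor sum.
deficient

Proper divisors of 2103: sum = 1 + 3 + 701 = 705
Since 705 < 2103, 2103 is deficient.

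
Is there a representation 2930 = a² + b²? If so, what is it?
11² + 53² (a=11, b=53)

Factorization: 2930 = 2 × 5 × 293
By Fermat: n is sum of two squares iff every prime p ≡ 3 (mod 4) appears to even power.
All primes ≡ 3 (mod 4) appear to even power.
Search a = 0, 1, 2, … for 2930 - a² a perfect square: first hit at a = 11: 2930 - 121 = 2809 = 53².
2930 = 11² + 53² = 121 + 2809 ✓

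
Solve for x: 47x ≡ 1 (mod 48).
47

gcd(47, 48) = 1, so the inverse exists.
Extended Euclidean algorithm on (48, 47):
48 = 1 × 47 + 1  ⟹  1 = (1)·48 + (-1)·47
So (-1)·47 ≡ 1 (mod 48), i.e. 47^(-1) ≡ -1 ≡ 47 (mod 48).
Check: 47 × 47 = 2209 ≡ 1 (mod 48)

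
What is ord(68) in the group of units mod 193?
64

193 is prime, so ord(68) divides φ(193) = 192.
Divisors of 192: 1, 2, 3, 4, 6, 8, 12, 16, 24, 32, 48, 64, 96, 192.
Repeated squaring: 68^1 ≡ 68, 68^2 ≡ 185, 68^4 ≡ 64, 68^8 ≡ 43, 68^16 ≡ 112, 68^32 ≡ 192, 68^64 ≡ 1, 68^128 ≡ 1 (mod 193).
Test 68^d mod 193 for each divisor d in increasing order:
68^1 ≡ 68
68^2 ≡ 185
68^3 = 68^2·68^1 ≡ 35
68^4 ≡ 64
68^6 = 68^4·68^2 ≡ 67
68^8 ≡ 43
68^12 = 68^8·68^4 ≡ 50
68^16 ≡ 112
68^24 = 68^16·68^8 ≡ 184
68^32 ≡ 192
68^48 = 68^32·68^16 ≡ 81
68^64 ≡ 1  ← first divisor giving 1
The order is 64.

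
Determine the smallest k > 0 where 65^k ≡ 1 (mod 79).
13

79 is prime, so ord(65) divides φ(79) = 78.
Divisors of 78: 1, 2, 3, 6, 13, 26, 39, 78.
Repeated squaring: 65^1 ≡ 65, 65^2 ≡ 38, 65^4 ≡ 22, 65^8 ≡ 10, 65^16 ≡ 21, 65^32 ≡ 46, 65^64 ≡ 62 (mod 79).
Test 65^d mod 79 for each divisor d in increasing order:
65^1 ≡ 65
65^2 ≡ 38
65^3 = 65^2·65^1 ≡ 21
65^6 = 65^4·65^2 ≡ 46
65^13 = 65^8·65^4·65^1 ≡ 1  ← first divisor giving 1
The order is 13.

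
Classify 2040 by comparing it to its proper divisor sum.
abundant

Proper divisors of 2040: sum = 1 + 2 + 3 + 4 + 5 + 6 + 8 + 10 + ... + 408 + 510 + 680 + 1020 (31 divisors) = 4440
Since 4440 > 2040, 2040 is abundant.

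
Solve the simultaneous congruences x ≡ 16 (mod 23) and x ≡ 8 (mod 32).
200

Using Chinese Remainder Theorem:
M = 23 × 32 = 736
M1 = 32, M2 = 23
y1 = 32^(-1) mod 23 = 18
y2 = 23^(-1) mod 32 = 7
x = (16×32×18 + 8×23×7) mod 736 = 200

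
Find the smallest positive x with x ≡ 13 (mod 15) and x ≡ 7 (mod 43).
523

Using Chinese Remainder Theorem:
M = 15 × 43 = 645
M1 = 43, M2 = 15
y1 = 43^(-1) mod 15 = 7
y2 = 15^(-1) mod 43 = 23
x = (13×43×7 + 7×15×23) mod 645 = 523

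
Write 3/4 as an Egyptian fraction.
1/2 + 1/4

Greedy algorithm:
3/4: ceiling(4/3) = 2, use 1/2
1/4: ceiling(4/1) = 4, use 1/4
Result: 3/4 = 1/2 + 1/4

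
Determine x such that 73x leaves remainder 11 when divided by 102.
x ≡ 77 (mod 102)

gcd(73, 102) = 1, which divides 11, so solutions exist.
Find 73^(-1) mod 102 by the extended Euclidean algorithm:
102 = 1 × 73 + 29  ⟹  29 = (1)·102 + (-1)·73
73 = 2 × 29 + 15  ⟹  15 = (-2)·102 + (3)·73
29 = 1 × 15 + 14  ⟹  14 = (3)·102 + (-4)·73
15 = 1 × 14 + 1  ⟹  1 = (-5)·102 + (7)·73
So (7)·73 ≡ 1 (mod 102), i.e. 73^(-1) ≡ 7 (mod 102).
x ≡ 7 × 11 = 77 ≡ 77 (mod 102).
Check: 73 × 77 = 5621 ≡ 11 (mod 102).
Unique solution: x ≡ 77 (mod 102)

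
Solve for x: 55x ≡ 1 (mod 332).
163

gcd(55, 332) = 1, so the inverse exists.
Extended Euclidean algorithm on (332, 55):
332 = 6 × 55 + 2  ⟹  2 = (1)·332 + (-6)·55
55 = 27 × 2 + 1  ⟹  1 = (-27)·332 + (163)·55
So (163)·55 ≡ 1 (mod 332), i.e. 55^(-1) ≡ 163 (mod 332).
Check: 55 × 163 = 8965 ≡ 1 (mod 332)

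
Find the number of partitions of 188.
1398341745571

p(n) counts ways to write n as a sum of positive integers (order ignored).
Euler's pentagonal recurrence: p(k) = p(k-1) + p(k-2) - p(k-5) - p(k-7) + p(k-12) + p(k-15) - ... (offsets j(3j∓1)/2, signs ++--, p(0)=1, p(<0)=0).
DP table for k = 0..187: p(0)=1, p(1)=1, p(2)=2, p(3)=3, p(4)=5, p(5)=7, p(6)=11, p(7)=15, p(8)=22, p(9)=30, p(10)=42, p(11)=56, p(12)=77, p(13)=101, p(14)=135, p(15)=176, p(16)=231, p(17)=297, p(18)=385, p(19)=490, p(20)=627, p(21)=792, p(22)=1002, p(23)=1255, p(24)=1575, p(25)=1958, p(26)=2436, p(27)=3010, p(28)=3718, p(29)=4565, p(30)=5604, p(31)=6842, p(32)=8349, p(33)=10143, p(34)=12310, p(35)=14883, p(36)=17977, p(37)=21637, p(38)=26015, p(39)=31185, p(40)=37338, p(41)=44583, p(42)=53174, p(43)=63261, p(44)=75175, p(45)=89134, p(46)=105558, p(47)=124754, p(48)=147273, p(49)=173525, p(50)=204226, p(51)=239943, p(52)=281589, p(53)=329931, p(54)=386155, p(55)=451276, p(56)=526823, p(57)=614154, p(58)=715220, p(59)=831820, p(60)=966467, p(61)=1121505, p(62)=1300156, p(63)=1505499, p(64)=1741630, p(65)=2012558, p(66)=2323520, p(67)=2679689, p(68)=3087735, p(69)=3554345, p(70)=4087968, p(71)=4697205, p(72)=5392783, p(73)=6185689, p(74)=7089500, p(75)=8118264, p(76)=9289091, p(77)=10619863, p(78)=12132164, p(79)=13848650, p(80)=15796476, p(81)=18004327, p(82)=20506255, p(83)=23338469, p(84)=26543660, p(85)=30167357, p(86)=34262962, p(87)=38887673, p(88)=44108109, p(89)=49995925, p(90)=56634173, p(91)=64112359, p(92)=72533807, p(93)=82010177, p(94)=92669720, p(95)=104651419, p(96)=118114304, p(97)=133230930, p(98)=150198136, p(99)=169229875, p(100)=190569292, p(101)=214481126, p(102)=241265379, p(103)=271248950, p(104)=304801365, p(105)=342325709, p(106)=384276336, p(107)=431149389, p(108)=483502844, p(109)=541946240, p(110)=607163746, p(111)=679903203, p(112)=761002156, p(113)=851376628, p(114)=952050665, p(115)=1064144451, p(116)=1188908248, p(117)=1327710076, p(118)=1482074143, p(119)=1653668665, p(120)=1844349560, p(121)=2056148051, p(122)=2291320912, p(123)=2552338241, p(124)=2841940500, p(125)=3163127352, p(126)=3519222692, p(127)=3913864295, p(128)=4351078600, p(129)=4835271870, p(130)=5371315400, p(131)=5964539504, p(132)=6620830889, p(133)=7346629512, p(134)=8149040695, p(135)=9035836076, p(136)=10015581680, p(137)=11097645016, p(138)=12292341831, p(139)=13610949895, p(140)=15065878135, p(141)=16670689208, p(142)=18440293320, p(143)=20390982757, p(144)=22540654445, p(145)=24908858009, p(146)=27517052599, p(147)=30388671978, p(148)=33549419497, p(149)=37027355200, p(150)=40853235313, p(151)=45060624582, p(152)=49686288421, p(153)=54770336324, p(154)=60356673280, p(155)=66493182097, p(156)=73232243759, p(157)=80630964769, p(158)=88751778802, p(159)=97662728555, p(160)=107438159466, p(161)=118159068427, p(162)=129913904637, p(163)=142798995930, p(164)=156919475295, p(165)=172389800255, p(166)=189334822579, p(167)=207890420102, p(168)=228204732751, p(169)=250438925115, p(170)=274768617130, p(171)=301384802048, p(172)=330495499613, p(173)=362326859895, p(174)=397125074750, p(175)=435157697830, p(176)=476715857290, p(177)=522115831195, p(178)=571701605655, p(179)=625846753120, p(180)=684957390936, p(181)=749474411781, p(182)=819876908323, p(183)=896684817527, p(184)=980462880430, p(185)=1071823774337, p(186)=1171432692373, p(187)=1280011042268.
Final step: p(188) = p(187) + p(186) - p(183) - p(181) + p(176) + p(173) - p(166) - p(162) + p(153) + p(148) - p(137) - p(131) + p(118) + p(111) - p(96) - p(88) + p(71) + p(62) - p(43) - p(33) + p(12) + p(1)
= 1280011042268 + 1171432692373 - 896684817527 - 749474411781 + 476715857290 + 362326859895 - 189334822579 - 129913904637 + 54770336324 + 33549419497 - 11097645016 - 5964539504 + 1482074143 + 679903203 - 118114304 - 44108109 + 4697205 + 1300156 - 63261 - 10143 + 77 + 1
= 1398341745571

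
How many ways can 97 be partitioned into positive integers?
133230930

p(n) counts ways to write n as a sum of positive integers (order ignored).
Euler's pentagonal recurrence: p(k) = p(k-1) + p(k-2) - p(k-5) - p(k-7) + p(k-12) + p(k-15) - ... (offsets j(3j∓1)/2, signs ++--, p(0)=1, p(<0)=0).
DP table for k = 0..96: p(0)=1, p(1)=1, p(2)=2, p(3)=3, p(4)=5, p(5)=7, p(6)=11, p(7)=15, p(8)=22, p(9)=30, p(10)=42, p(11)=56, p(12)=77, p(13)=101, p(14)=135, p(15)=176, p(16)=231, p(17)=297, p(18)=385, p(19)=490, p(20)=627, p(21)=792, p(22)=1002, p(23)=1255, p(24)=1575, p(25)=1958, p(26)=2436, p(27)=3010, p(28)=3718, p(29)=4565, p(30)=5604, p(31)=6842, p(32)=8349, p(33)=10143, p(34)=12310, p(35)=14883, p(36)=17977, p(37)=21637, p(38)=26015, p(39)=31185, p(40)=37338, p(41)=44583, p(42)=53174, p(43)=63261, p(44)=75175, p(45)=89134, p(46)=105558, p(47)=124754, p(48)=147273, p(49)=173525, p(50)=204226, p(51)=239943, p(52)=281589, p(53)=329931, p(54)=386155, p(55)=451276, p(56)=526823, p(57)=614154, p(58)=715220, p(59)=831820, p(60)=966467, p(61)=1121505, p(62)=1300156, p(63)=1505499, p(64)=1741630, p(65)=2012558, p(66)=2323520, p(67)=2679689, p(68)=3087735, p(69)=3554345, p(70)=4087968, p(71)=4697205, p(72)=5392783, p(73)=6185689, p(74)=7089500, p(75)=8118264, p(76)=9289091, p(77)=10619863, p(78)=12132164, p(79)=13848650, p(80)=15796476, p(81)=18004327, p(82)=20506255, p(83)=23338469, p(84)=26543660, p(85)=30167357, p(86)=34262962, p(87)=38887673, p(88)=44108109, p(89)=49995925, p(90)=56634173, p(91)=64112359, p(92)=72533807, p(93)=82010177, p(94)=92669720, p(95)=104651419, p(96)=118114304.
Final step: p(97) = p(96) + p(95) - p(92) - p(90) + p(85) + p(82) - p(75) - p(71) + p(62) + p(57) - p(46) - p(40) + p(27) + p(20) - p(5)
= 118114304 + 104651419 - 72533807 - 56634173 + 30167357 + 20506255 - 8118264 - 4697205 + 1300156 + 614154 - 105558 - 37338 + 3010 + 627 - 7
= 133230930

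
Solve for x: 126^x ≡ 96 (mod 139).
46

Baby-step giant-step with step n = ⌈√139⌉ = 12.
Baby steps 126^j mod 139 (j:value) for j=0..11: 0:1, 1:126, 2:30, 3:27, 4:66, 5:115, 6:34, 7:114, 8:47, 9:84, 10:20, 11:18.
Giant-step multiplier: 126^(-12) ≡ 126^(138-12) = 126^126 ≡ 79 (mod 139).
Giant steps γ_i = 96·79^i mod 139: γ_0=96, γ_1=78, γ_2=46, γ_3=20 (in table at j=10).
x = i·n + j = 3·12 + 10 = 46.
Check: 126^46 ≡ 96 (mod 139).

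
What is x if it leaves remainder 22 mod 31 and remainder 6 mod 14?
146

Using Chinese Remainder Theorem:
M = 31 × 14 = 434
M1 = 14, M2 = 31
y1 = 14^(-1) mod 31 = 20
y2 = 31^(-1) mod 14 = 5
x = (22×14×20 + 6×31×5) mod 434 = 146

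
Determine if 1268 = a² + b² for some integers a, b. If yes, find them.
22² + 28² (a=22, b=28)

Factorization: 1268 = 2^2 × 317
By Fermat: n is sum of two squares iff every prime p ≡ 3 (mod 4) appears to even power.
All primes ≡ 3 (mod 4) appear to even power.
Search a = 0, 1, 2, … for 1268 - a² a perfect square: first hit at a = 22: 1268 - 484 = 784 = 28².
1268 = 22² + 28² = 484 + 784 ✓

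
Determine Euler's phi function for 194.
96

194 = 2 × 97
φ(n) = n × ∏(1 - 1/p) for each prime p dividing n
φ(194) = 194 × (1 - 1/2) × (1 - 1/97) = 96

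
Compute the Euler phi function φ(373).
372

373 = 373
φ(n) = n × ∏(1 - 1/p) for each prime p dividing n
φ(373) = 373 × (1 - 1/373) = 372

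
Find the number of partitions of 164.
156919475295

p(n) counts ways to write n as a sum of positive integers (order ignored).
Euler's pentagonal recurrence: p(k) = p(k-1) + p(k-2) - p(k-5) - p(k-7) + p(k-12) + p(k-15) - ... (offsets j(3j∓1)/2, signs ++--, p(0)=1, p(<0)=0).
DP table for k = 0..163: p(0)=1, p(1)=1, p(2)=2, p(3)=3, p(4)=5, p(5)=7, p(6)=11, p(7)=15, p(8)=22, p(9)=30, p(10)=42, p(11)=56, p(12)=77, p(13)=101, p(14)=135, p(15)=176, p(16)=231, p(17)=297, p(18)=385, p(19)=490, p(20)=627, p(21)=792, p(22)=1002, p(23)=1255, p(24)=1575, p(25)=1958, p(26)=2436, p(27)=3010, p(28)=3718, p(29)=4565, p(30)=5604, p(31)=6842, p(32)=8349, p(33)=10143, p(34)=12310, p(35)=14883, p(36)=17977, p(37)=21637, p(38)=26015, p(39)=31185, p(40)=37338, p(41)=44583, p(42)=53174, p(43)=63261, p(44)=75175, p(45)=89134, p(46)=105558, p(47)=124754, p(48)=147273, p(49)=173525, p(50)=204226, p(51)=239943, p(52)=281589, p(53)=329931, p(54)=386155, p(55)=451276, p(56)=526823, p(57)=614154, p(58)=715220, p(59)=831820, p(60)=966467, p(61)=1121505, p(62)=1300156, p(63)=1505499, p(64)=1741630, p(65)=2012558, p(66)=2323520, p(67)=2679689, p(68)=3087735, p(69)=3554345, p(70)=4087968, p(71)=4697205, p(72)=5392783, p(73)=6185689, p(74)=7089500, p(75)=8118264, p(76)=9289091, p(77)=10619863, p(78)=12132164, p(79)=13848650, p(80)=15796476, p(81)=18004327, p(82)=20506255, p(83)=23338469, p(84)=26543660, p(85)=30167357, p(86)=34262962, p(87)=38887673, p(88)=44108109, p(89)=49995925, p(90)=56634173, p(91)=64112359, p(92)=72533807, p(93)=82010177, p(94)=92669720, p(95)=104651419, p(96)=118114304, p(97)=133230930, p(98)=150198136, p(99)=169229875, p(100)=190569292, p(101)=214481126, p(102)=241265379, p(103)=271248950, p(104)=304801365, p(105)=342325709, p(106)=384276336, p(107)=431149389, p(108)=483502844, p(109)=541946240, p(110)=607163746, p(111)=679903203, p(112)=761002156, p(113)=851376628, p(114)=952050665, p(115)=1064144451, p(116)=1188908248, p(117)=1327710076, p(118)=1482074143, p(119)=1653668665, p(120)=1844349560, p(121)=2056148051, p(122)=2291320912, p(123)=2552338241, p(124)=2841940500, p(125)=3163127352, p(126)=3519222692, p(127)=3913864295, p(128)=4351078600, p(129)=4835271870, p(130)=5371315400, p(131)=5964539504, p(132)=6620830889, p(133)=7346629512, p(134)=8149040695, p(135)=9035836076, p(136)=10015581680, p(137)=11097645016, p(138)=12292341831, p(139)=13610949895, p(140)=15065878135, p(141)=16670689208, p(142)=18440293320, p(143)=20390982757, p(144)=22540654445, p(145)=24908858009, p(146)=27517052599, p(147)=30388671978, p(148)=33549419497, p(149)=37027355200, p(150)=40853235313, p(151)=45060624582, p(152)=49686288421, p(153)=54770336324, p(154)=60356673280, p(155)=66493182097, p(156)=73232243759, p(157)=80630964769, p(158)=88751778802, p(159)=97662728555, p(160)=107438159466, p(161)=118159068427, p(162)=129913904637, p(163)=142798995930.
Final step: p(164) = p(163) + p(162) - p(159) - p(157) + p(152) + p(149) - p(142) - p(138) + p(129) + p(124) - p(113) - p(107) + p(94) + p(87) - p(72) - p(64) + p(47) + p(38) - p(19) - p(9)
= 142798995930 + 129913904637 - 97662728555 - 80630964769 + 49686288421 + 37027355200 - 18440293320 - 12292341831 + 4835271870 + 2841940500 - 851376628 - 431149389 + 92669720 + 38887673 - 5392783 - 1741630 + 124754 + 26015 - 490 - 30
= 156919475295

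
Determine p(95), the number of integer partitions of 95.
104651419

p(n) counts ways to write n as a sum of positive integers (order ignored).
Euler's pentagonal recurrence: p(k) = p(k-1) + p(k-2) - p(k-5) - p(k-7) + p(k-12) + p(k-15) - ... (offsets j(3j∓1)/2, signs ++--, p(0)=1, p(<0)=0).
DP table for k = 0..94: p(0)=1, p(1)=1, p(2)=2, p(3)=3, p(4)=5, p(5)=7, p(6)=11, p(7)=15, p(8)=22, p(9)=30, p(10)=42, p(11)=56, p(12)=77, p(13)=101, p(14)=135, p(15)=176, p(16)=231, p(17)=297, p(18)=385, p(19)=490, p(20)=627, p(21)=792, p(22)=1002, p(23)=1255, p(24)=1575, p(25)=1958, p(26)=2436, p(27)=3010, p(28)=3718, p(29)=4565, p(30)=5604, p(31)=6842, p(32)=8349, p(33)=10143, p(34)=12310, p(35)=14883, p(36)=17977, p(37)=21637, p(38)=26015, p(39)=31185, p(40)=37338, p(41)=44583, p(42)=53174, p(43)=63261, p(44)=75175, p(45)=89134, p(46)=105558, p(47)=124754, p(48)=147273, p(49)=173525, p(50)=204226, p(51)=239943, p(52)=281589, p(53)=329931, p(54)=386155, p(55)=451276, p(56)=526823, p(57)=614154, p(58)=715220, p(59)=831820, p(60)=966467, p(61)=1121505, p(62)=1300156, p(63)=1505499, p(64)=1741630, p(65)=2012558, p(66)=2323520, p(67)=2679689, p(68)=3087735, p(69)=3554345, p(70)=4087968, p(71)=4697205, p(72)=5392783, p(73)=6185689, p(74)=7089500, p(75)=8118264, p(76)=9289091, p(77)=10619863, p(78)=12132164, p(79)=13848650, p(80)=15796476, p(81)=18004327, p(82)=20506255, p(83)=23338469, p(84)=26543660, p(85)=30167357, p(86)=34262962, p(87)=38887673, p(88)=44108109, p(89)=49995925, p(90)=56634173, p(91)=64112359, p(92)=72533807, p(93)=82010177, p(94)=92669720.
Final step: p(95) = p(94) + p(93) - p(90) - p(88) + p(83) + p(80) - p(73) - p(69) + p(60) + p(55) - p(44) - p(38) + p(25) + p(18) - p(3)
= 92669720 + 82010177 - 56634173 - 44108109 + 23338469 + 15796476 - 6185689 - 3554345 + 966467 + 451276 - 75175 - 26015 + 1958 + 385 - 3
= 104651419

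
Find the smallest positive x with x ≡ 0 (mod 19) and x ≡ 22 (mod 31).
456

Using Chinese Remainder Theorem:
M = 19 × 31 = 589
M1 = 31, M2 = 19
y1 = 31^(-1) mod 19 = 8
y2 = 19^(-1) mod 31 = 18
x = (0×31×8 + 22×19×18) mod 589 = 456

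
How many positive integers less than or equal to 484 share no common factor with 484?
220

484 = 2^2 × 11^2
φ(n) = n × ∏(1 - 1/p) for each prime p dividing n
φ(484) = 484 × (1 - 1/2) × (1 - 1/11) = 220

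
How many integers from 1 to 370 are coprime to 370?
144

370 = 2 × 5 × 37
φ(n) = n × ∏(1 - 1/p) for each prime p dividing n
φ(370) = 370 × (1 - 1/2) × (1 - 1/5) × (1 - 1/37) = 144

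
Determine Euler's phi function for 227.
226

227 = 227
φ(n) = n × ∏(1 - 1/p) for each prime p dividing n
φ(227) = 227 × (1 - 1/227) = 226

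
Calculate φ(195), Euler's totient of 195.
96

195 = 3 × 5 × 13
φ(n) = n × ∏(1 - 1/p) for each prime p dividing n
φ(195) = 195 × (1 - 1/3) × (1 - 1/5) × (1 - 1/13) = 96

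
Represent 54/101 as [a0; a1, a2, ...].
[0; 1, 1, 6, 1, 2, 2]

Euclidean algorithm steps:
54 = 0 × 101 + 54
101 = 1 × 54 + 47
54 = 1 × 47 + 7
47 = 6 × 7 + 5
7 = 1 × 5 + 2
5 = 2 × 2 + 1
2 = 2 × 1 + 0
Continued fraction: [0; 1, 1, 6, 1, 2, 2]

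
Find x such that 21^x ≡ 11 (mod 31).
7

Baby-step giant-step with step n = ⌈√31⌉ = 6.
Baby steps 21^j mod 31 (j:value) for j=0..5: 0:1, 1:21, 2:7, 3:23, 4:18, 5:6.
Giant-step multiplier: 21^(-6) ≡ 21^(30-6) = 21^24 ≡ 16 (mod 31).
Giant steps γ_i = 11·16^i mod 31: γ_0=11, γ_1=21 (in table at j=1).
x = i·n + j = 1·6 + 1 = 7.
Check: 21^7 ≡ 11 (mod 31).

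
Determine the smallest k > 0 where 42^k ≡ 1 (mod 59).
58

59 is prime, so ord(42) divides φ(59) = 58.
Divisors of 58: 1, 2, 29, 58.
Repeated squaring: 42^1 ≡ 42, 42^2 ≡ 53, 42^4 ≡ 36, 42^8 ≡ 57, 42^16 ≡ 4, 42^32 ≡ 16 (mod 59).
Test 42^d mod 59 for each divisor d in increasing order:
42^1 ≡ 42
42^2 ≡ 53
42^29 = 42^16·42^8·42^4·42^1 ≡ 58
42^58 = 42^32·42^16·42^8·42^2 ≡ 1  ← first divisor giving 1
The order is 58.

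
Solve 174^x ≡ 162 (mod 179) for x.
27

Baby-step giant-step with step n = ⌈√179⌉ = 14.
Baby steps 174^j mod 179 (j:value) for j=0..13: 0:1, 1:174, 2:25, 3:54, 4:88, 5:97, 6:52, 7:98, 8:47, 9:123, 10:101, 11:32, 12:19, 13:84.
Giant-step multiplier: 174^(-14) ≡ 174^(178-14) = 174^164 ≡ 153 (mod 179).
Giant steps γ_i = 162·153^i mod 179: γ_0=162, γ_1=84 (in table at j=13).
x = i·n + j = 1·14 + 13 = 27.
Check: 174^27 ≡ 162 (mod 179).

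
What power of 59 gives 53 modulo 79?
5

Baby-step giant-step with step n = ⌈√79⌉ = 9.
Baby steps 59^j mod 79 (j:value) for j=0..8: 0:1, 1:59, 2:5, 3:58, 4:25, 5:53, 6:46, 7:28, 8:72.
h = 53 is already in the table at j=5, so x = 5.
Check: 59^5 ≡ 53 (mod 79).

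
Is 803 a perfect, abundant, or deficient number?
deficient

Proper divisors of 803: sum = 1 + 11 + 73 = 85
Since 85 < 803, 803 is deficient.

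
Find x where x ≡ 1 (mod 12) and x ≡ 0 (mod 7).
49

Using Chinese Remainder Theorem:
M = 12 × 7 = 84
M1 = 7, M2 = 12
y1 = 7^(-1) mod 12 = 7
y2 = 12^(-1) mod 7 = 3
x = (1×7×7 + 0×12×3) mod 84 = 49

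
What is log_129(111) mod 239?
175

Baby-step giant-step with step n = ⌈√239⌉ = 16.
Baby steps 129^j mod 239 (j:value) for j=0..15: 0:1, 1:129, 2:150, 3:230, 4:34, 5:84, 6:81, 7:172, 8:200, 9:227, 10:125, 11:112, 12:108, 13:70, 14:187, 15:223.
Giant-step multiplier: 129^(-16) ≡ 129^(238-16) = 129^222 ≡ 11 (mod 239).
Giant steps γ_i = 111·11^i mod 239: γ_0=111, γ_1=26, γ_2=47, γ_3=39, γ_4=190, γ_5=178, γ_6=46, γ_7=28, γ_8=69, γ_9=42, γ_10=223 (in table at j=15).
x = i·n + j = 10·16 + 15 = 175.
Check: 129^175 ≡ 111 (mod 239).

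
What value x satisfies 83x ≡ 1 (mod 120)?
107

gcd(83, 120) = 1, so the inverse exists.
Extended Euclidean algorithm on (120, 83):
120 = 1 × 83 + 37  ⟹  37 = (1)·120 + (-1)·83
83 = 2 × 37 + 9  ⟹  9 = (-2)·120 + (3)·83
37 = 4 × 9 + 1  ⟹  1 = (9)·120 + (-13)·83
So (-13)·83 ≡ 1 (mod 120), i.e. 83^(-1) ≡ -13 ≡ 107 (mod 120).
Check: 83 × 107 = 8881 ≡ 1 (mod 120)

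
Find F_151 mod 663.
115

Matrix identity: Q^n = [[F_(n+1), F_n], [F_n, F_(n-1)]] with Q = [[1,1],[1,0]].
n = 151 = 10010111₂. Square-and-multiply, entries mod 663:
Q^1 = [[1,1],[1,0]]
Q^2 = (Q^1)² = [[2,1],[1,1]]
Q^4 = (Q^2)² = [[5,3],[3,2]]
Q^9 = (Q^4)²·Q = [[55,34],[34,21]]
Q^18 = (Q^9)² = [[203,595],[595,271]]
Q^37 = (Q^18)²·Q = [[341,86],[86,255]]
Q^75 = (Q^37)²·Q = [[564,359],[359,205]]
Q^151 = (Q^75)²·Q = [[378,115],[115,263]]
F_151 mod 663 = Q^151[0][1] = 115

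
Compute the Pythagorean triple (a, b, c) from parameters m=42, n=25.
(1139, 2100, 2389)

Euclid's formula: a = m² - n², b = 2mn, c = m² + n²
m = 42, n = 25
a = 42² - 25² = 1764 - 625 = 1139
b = 2 × 42 × 25 = 2100
c = 42² + 25² = 1764 + 625 = 2389
Verification: 1139² + 2100² = 1297321 + 4410000 = 5707321 = 2389² ✓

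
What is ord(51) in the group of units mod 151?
150

151 is prime, so ord(51) divides φ(151) = 150.
Divisors of 150: 1, 2, 3, 5, 6, 10, 15, 25, 30, 50, 75, 150.
Repeated squaring: 51^1 ≡ 51, 51^2 ≡ 34, 51^4 ≡ 99, 51^8 ≡ 137, 51^16 ≡ 45, 51^32 ≡ 62, 51^64 ≡ 69, 51^128 ≡ 80 (mod 151).
Test 51^d mod 151 for each divisor d in increasing order:
51^1 ≡ 51
51^2 ≡ 34
51^3 = 51^2·51^1 ≡ 73
51^5 = 51^4·51^1 ≡ 66
51^6 = 51^4·51^2 ≡ 44
51^10 = 51^8·51^2 ≡ 128
51^15 = 51^8·51^4·51^2·51^1 ≡ 143
51^25 = 51^16·51^8·51^1 ≡ 33
51^30 = 51^16·51^8·51^4·51^2 ≡ 64
51^50 = 51^32·51^16·51^2 ≡ 32
51^75 = 51^64·51^8·51^2·51^1 ≡ 150
51^150 = 51^128·51^16·51^4·51^2 ≡ 1  ← first divisor giving 1
The order is 150.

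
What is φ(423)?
276

423 = 3^2 × 47
φ(n) = n × ∏(1 - 1/p) for each prime p dividing n
φ(423) = 423 × (1 - 1/3) × (1 - 1/47) = 276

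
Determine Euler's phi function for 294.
84

294 = 2 × 3 × 7^2
φ(n) = n × ∏(1 - 1/p) for each prime p dividing n
φ(294) = 294 × (1 - 1/2) × (1 - 1/3) × (1 - 1/7) = 84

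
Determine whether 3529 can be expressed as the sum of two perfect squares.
35² + 48² (a=35, b=48)

Factorization: 3529 = 3529
By Fermat: n is sum of two squares iff every prime p ≡ 3 (mod 4) appears to even power.
All primes ≡ 3 (mod 4) appear to even power.
Search a = 0, 1, 2, … for 3529 - a² a perfect square: first hit at a = 35: 3529 - 1225 = 2304 = 48².
3529 = 35² + 48² = 1225 + 2304 ✓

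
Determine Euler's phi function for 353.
352

353 = 353
φ(n) = n × ∏(1 - 1/p) for each prime p dividing n
φ(353) = 353 × (1 - 1/353) = 352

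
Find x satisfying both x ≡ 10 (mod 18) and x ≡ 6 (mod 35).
496

Using Chinese Remainder Theorem:
M = 18 × 35 = 630
M1 = 35, M2 = 18
y1 = 35^(-1) mod 18 = 17
y2 = 18^(-1) mod 35 = 2
x = (10×35×17 + 6×18×2) mod 630 = 496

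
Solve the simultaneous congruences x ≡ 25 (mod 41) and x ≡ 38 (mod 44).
1050

Using Chinese Remainder Theorem:
M = 41 × 44 = 1804
M1 = 44, M2 = 41
y1 = 44^(-1) mod 41 = 14
y2 = 41^(-1) mod 44 = 29
x = (25×44×14 + 38×41×29) mod 1804 = 1050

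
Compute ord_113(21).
112

113 is prime, so ord(21) divides φ(113) = 112.
Divisors of 112: 1, 2, 4, 7, 8, 14, 16, 28, 56, 112.
Repeated squaring: 21^1 ≡ 21, 21^2 ≡ 102, 21^4 ≡ 8, 21^8 ≡ 64, 21^16 ≡ 28, 21^32 ≡ 106, 21^64 ≡ 49 (mod 113).
Test 21^d mod 113 for each divisor d in increasing order:
21^1 ≡ 21
21^2 ≡ 102
21^4 ≡ 8
21^7 = 21^4·21^2·21^1 ≡ 73
21^8 ≡ 64
21^14 = 21^8·21^4·21^2 ≡ 18
21^16 ≡ 28
21^28 = 21^16·21^8·21^4 ≡ 98
21^56 = 21^32·21^16·21^8 ≡ 112
21^112 = 21^64·21^32·21^16 ≡ 1  ← first divisor giving 1
The order is 112.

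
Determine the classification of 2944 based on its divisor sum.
abundant

Proper divisors of 2944: sum = 1 + 2 + 4 + 8 + 16 + 23 + 32 + 46 + 64 + 92 + 128 + 184 + 368 + 736 + 1472 = 3176
Since 3176 > 2944, 2944 is abundant.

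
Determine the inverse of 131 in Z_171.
47

gcd(131, 171) = 1, so the inverse exists.
Extended Euclidean algorithm on (171, 131):
171 = 1 × 131 + 40  ⟹  40 = (1)·171 + (-1)·131
131 = 3 × 40 + 11  ⟹  11 = (-3)·171 + (4)·131
40 = 3 × 11 + 7  ⟹  7 = (10)·171 + (-13)·131
11 = 1 × 7 + 4  ⟹  4 = (-13)·171 + (17)·131
7 = 1 × 4 + 3  ⟹  3 = (23)·171 + (-30)·131
4 = 1 × 3 + 1  ⟹  1 = (-36)·171 + (47)·131
So (47)·131 ≡ 1 (mod 171), i.e. 131^(-1) ≡ 47 (mod 171).
Check: 131 × 47 = 6157 ≡ 1 (mod 171)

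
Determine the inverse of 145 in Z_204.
121

gcd(145, 204) = 1, so the inverse exists.
Extended Euclidean algorithm on (204, 145):
204 = 1 × 145 + 59  ⟹  59 = (1)·204 + (-1)·145
145 = 2 × 59 + 27  ⟹  27 = (-2)·204 + (3)·145
59 = 2 × 27 + 5  ⟹  5 = (5)·204 + (-7)·145
27 = 5 × 5 + 2  ⟹  2 = (-27)·204 + (38)·145
5 = 2 × 2 + 1  ⟹  1 = (59)·204 + (-83)·145
So (-83)·145 ≡ 1 (mod 204), i.e. 145^(-1) ≡ -83 ≡ 121 (mod 204).
Check: 145 × 121 = 17545 ≡ 1 (mod 204)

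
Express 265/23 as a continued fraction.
[11; 1, 1, 11]

Euclidean algorithm steps:
265 = 11 × 23 + 12
23 = 1 × 12 + 11
12 = 1 × 11 + 1
11 = 11 × 1 + 0
Continued fraction: [11; 1, 1, 11]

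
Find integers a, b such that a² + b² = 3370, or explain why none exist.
11² + 57² (a=11, b=57)

Factorization: 3370 = 2 × 5 × 337
By Fermat: n is sum of two squares iff every prime p ≡ 3 (mod 4) appears to even power.
All primes ≡ 3 (mod 4) appear to even power.
Search a = 0, 1, 2, … for 3370 - a² a perfect square: first hit at a = 11: 3370 - 121 = 3249 = 57².
3370 = 11² + 57² = 121 + 3249 ✓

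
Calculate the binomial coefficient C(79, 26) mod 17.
16

Using Lucas' theorem:
Write n=79 and k=26 in base 17:
n in base 17: [4, 11]
k in base 17: [1, 9]
C(79,26) mod 17 = ∏ C(n_i, k_i) mod 17
Digit binomials (mod 17): C(4,1) = 4; C(11,9) = 55 ≡ 4
Product: 4 × 4 = 16 ≡ 16 (mod 17)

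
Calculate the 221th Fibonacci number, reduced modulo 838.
713

Matrix identity: Q^n = [[F_(n+1), F_n], [F_n, F_(n-1)]] with Q = [[1,1],[1,0]].
n = 221 = 11011101₂. Square-and-multiply, entries mod 838:
Q^1 = [[1,1],[1,0]]
Q^3 = (Q^1)²·Q = [[3,2],[2,1]]
Q^6 = (Q^3)² = [[13,8],[8,5]]
Q^13 = (Q^6)²·Q = [[377,233],[233,144]]
Q^27 = (Q^13)²·Q = [[209,326],[326,721]]
Q^55 = (Q^27)²·Q = [[617,793],[793,662]]
Q^110 = (Q^55)² = [[586,267],[267,319]]
Q^221 = (Q^110)²·Q = [[166,713],[713,291]]
F_221 mod 838 = Q^221[0][1] = 713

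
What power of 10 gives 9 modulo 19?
10

Baby-step giant-step with step n = ⌈√19⌉ = 5.
Baby steps 10^j mod 19 (j:value) for j=0..4: 0:1, 1:10, 2:5, 3:12, 4:6.
Giant-step multiplier: 10^(-5) ≡ 10^(18-5) = 10^13 ≡ 13 (mod 19).
Giant steps γ_i = 9·13^i mod 19: γ_0=9, γ_1=3, γ_2=1 (in table at j=0).
x = i·n + j = 2·5 + 0 = 10.
Check: 10^10 ≡ 9 (mod 19).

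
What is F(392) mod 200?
29

Matrix identity: Q^n = [[F_(n+1), F_n], [F_n, F_(n-1)]] with Q = [[1,1],[1,0]].
n = 392 = 110001000₂. Square-and-multiply, entries mod 200:
Q^1 = [[1,1],[1,0]]
Q^3 = (Q^1)²·Q = [[3,2],[2,1]]
Q^6 = (Q^3)² = [[13,8],[8,5]]
Q^12 = (Q^6)² = [[33,144],[144,89]]
Q^24 = (Q^12)² = [[25,168],[168,57]]
Q^49 = (Q^24)²·Q = [[25,49],[49,176]]
Q^98 = (Q^49)² = [[26,49],[49,177]]
Q^196 = (Q^98)² = [[77,147],[147,130]]
Q^392 = (Q^196)² = [[138,29],[29,109]]
F_392 mod 200 = Q^392[0][1] = 29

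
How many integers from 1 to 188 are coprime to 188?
92

188 = 2^2 × 47
φ(n) = n × ∏(1 - 1/p) for each prime p dividing n
φ(188) = 188 × (1 - 1/2) × (1 - 1/47) = 92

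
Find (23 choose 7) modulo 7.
3

Using Lucas' theorem:
Write n=23 and k=7 in base 7:
n in base 7: [3, 2]
k in base 7: [1, 0]
C(23,7) mod 7 = ∏ C(n_i, k_i) mod 7
Digit binomials (mod 7): C(3,1) = 3; C(2,0) = 1
Product: 3 × 1 = 3 ≡ 3 (mod 7)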